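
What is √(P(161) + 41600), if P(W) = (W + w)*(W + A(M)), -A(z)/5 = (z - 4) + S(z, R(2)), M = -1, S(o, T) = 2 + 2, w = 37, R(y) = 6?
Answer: 2*√18617 ≈ 272.89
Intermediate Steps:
S(o, T) = 4
A(z) = -5*z (A(z) = -5*((z - 4) + 4) = -5*((-4 + z) + 4) = -5*z)
P(W) = (5 + W)*(37 + W) (P(W) = (W + 37)*(W - 5*(-1)) = (37 + W)*(W + 5) = (37 + W)*(5 + W) = (5 + W)*(37 + W))
√(P(161) + 41600) = √((185 + 161² + 42*161) + 41600) = √((185 + 25921 + 6762) + 41600) = √(32868 + 41600) = √74468 = 2*√18617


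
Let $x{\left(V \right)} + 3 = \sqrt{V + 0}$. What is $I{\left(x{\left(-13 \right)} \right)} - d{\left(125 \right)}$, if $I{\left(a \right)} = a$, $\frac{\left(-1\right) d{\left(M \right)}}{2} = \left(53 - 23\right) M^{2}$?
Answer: $937497 + i \sqrt{13} \approx 9.375 \cdot 10^{5} + 3.6056 i$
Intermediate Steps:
$d{\left(M \right)} = - 60 M^{2}$ ($d{\left(M \right)} = - 2 \left(53 - 23\right) M^{2} = - 2 \cdot 30 M^{2} = - 60 M^{2}$)
$x{\left(V \right)} = -3 + \sqrt{V}$ ($x{\left(V \right)} = -3 + \sqrt{V + 0} = -3 + \sqrt{V}$)
$I{\left(x{\left(-13 \right)} \right)} - d{\left(125 \right)} = \left(-3 + \sqrt{-13}\right) - - 60 \cdot 125^{2} = \left(-3 + i \sqrt{13}\right) - \left(-60\right) 15625 = \left(-3 + i \sqrt{13}\right) - -937500 = \left(-3 + i \sqrt{13}\right) + 937500 = 937497 + i \sqrt{13}$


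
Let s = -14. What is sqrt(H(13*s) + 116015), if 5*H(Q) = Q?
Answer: sqrt(2899465)/5 ≈ 340.56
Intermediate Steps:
H(Q) = Q/5
sqrt(H(13*s) + 116015) = sqrt((13*(-14))/5 + 116015) = sqrt((1/5)*(-182) + 116015) = sqrt(-182/5 + 116015) = sqrt(579893/5) = sqrt(2899465)/5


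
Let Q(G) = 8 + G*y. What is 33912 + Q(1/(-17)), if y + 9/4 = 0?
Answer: 2306569/68 ≈ 33920.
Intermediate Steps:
y = -9/4 (y = -9/4 + 0 = -9/4 ≈ -2.2500)
Q(G) = 8 - 9*G/4 (Q(G) = 8 + G*(-9/4) = 8 - 9*G/4)
33912 + Q(1/(-17)) = 33912 + (8 - 9/4/(-17)) = 33912 + (8 - 9/4*(-1/17)) = 33912 + (8 + 9/68) = 33912 + 553/68 = 2306569/68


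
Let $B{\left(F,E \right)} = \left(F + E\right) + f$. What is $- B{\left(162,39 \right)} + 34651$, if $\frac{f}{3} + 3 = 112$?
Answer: $34123$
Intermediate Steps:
$f = 327$ ($f = -9 + 3 \cdot 112 = -9 + 336 = 327$)
$B{\left(F,E \right)} = 327 + E + F$ ($B{\left(F,E \right)} = \left(F + E\right) + 327 = \left(E + F\right) + 327 = 327 + E + F$)
$- B{\left(162,39 \right)} + 34651 = - (327 + 39 + 162) + 34651 = \left(-1\right) 528 + 34651 = -528 + 34651 = 34123$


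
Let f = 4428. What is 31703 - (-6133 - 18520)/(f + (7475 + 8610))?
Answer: 650348292/20513 ≈ 31704.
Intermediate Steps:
31703 - (-6133 - 18520)/(f + (7475 + 8610)) = 31703 - (-6133 - 18520)/(4428 + (7475 + 8610)) = 31703 - (-24653)/(4428 + 16085) = 31703 - (-24653)/20513 = 31703 - 1*(-24653/20513) = 31703 + 24653/20513 = 650348292/20513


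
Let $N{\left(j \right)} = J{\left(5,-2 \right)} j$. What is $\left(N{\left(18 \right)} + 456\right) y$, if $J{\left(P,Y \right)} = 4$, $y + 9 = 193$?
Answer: $97152$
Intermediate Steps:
$y = 184$ ($y = -9 + 193 = 184$)
$N{\left(j \right)} = 4 j$
$\left(N{\left(18 \right)} + 456\right) y = \left(4 \cdot 18 + 456\right) 184 = \left(72 + 456\right) 184 = 528 \cdot 184 = 97152$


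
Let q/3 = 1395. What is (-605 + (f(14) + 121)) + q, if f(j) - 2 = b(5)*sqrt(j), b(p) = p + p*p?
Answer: 3703 + 30*sqrt(14) ≈ 3815.3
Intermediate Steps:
b(p) = p + p**2
q = 4185 (q = 3*1395 = 4185)
f(j) = 2 + 30*sqrt(j) (f(j) = 2 + (5*(1 + 5))*sqrt(j) = 2 + (5*6)*sqrt(j) = 2 + 30*sqrt(j))
(-605 + (f(14) + 121)) + q = (-605 + ((2 + 30*sqrt(14)) + 121)) + 4185 = (-605 + (123 + 30*sqrt(14))) + 4185 = (-482 + 30*sqrt(14)) + 4185 = 3703 + 30*sqrt(14)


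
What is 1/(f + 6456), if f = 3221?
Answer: 1/9677 ≈ 0.00010334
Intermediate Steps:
1/(f + 6456) = 1/(3221 + 6456) = 1/9677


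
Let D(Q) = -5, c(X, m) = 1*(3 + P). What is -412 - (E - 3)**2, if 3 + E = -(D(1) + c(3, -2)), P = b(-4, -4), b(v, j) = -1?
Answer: -421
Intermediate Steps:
P = -1
c(X, m) = 2 (c(X, m) = 1*(3 - 1) = 1*2 = 2)
E = 0 (E = -3 - (-5 + 2) = -3 - 1*(-3) = -3 + 3 = 0)
-412 - (E - 3)**2 = -412 - (0 - 3)**2 = -412 - 1*(-3)**2 = -412 - 1*9 = -412 - 9 = -421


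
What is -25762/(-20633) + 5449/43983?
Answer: 1245519263/907501239 ≈ 1.3725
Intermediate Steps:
-25762/(-20633) + 5449/43983 = -25762*(-1/20633) + 5449*(1/43983) = 25762/20633 + 5449/43983 = 1245519263/907501239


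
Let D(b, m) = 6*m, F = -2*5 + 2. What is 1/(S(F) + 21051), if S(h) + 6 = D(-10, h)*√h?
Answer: 7015/147636819 + 32*I*√2/147636819 ≈ 4.7515e-5 + 3.0653e-7*I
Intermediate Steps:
F = -8 (F = -10 + 2 = -8)
S(h) = -6 + 6*h^(3/2) (S(h) = -6 + (6*h)*√h = -6 + 6*h^(3/2))
1/(S(F) + 21051) = 1/((-6 + 6*(-8)^(3/2)) + 21051) = 1/((-6 + 6*(-16*I*√2)) + 21051) = 1/((-6 - 96*I*√2) + 21051) = 1/(21045 - 96*I*√2)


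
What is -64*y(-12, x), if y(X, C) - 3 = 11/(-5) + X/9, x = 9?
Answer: 512/15 ≈ 34.133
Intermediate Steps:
y(X, C) = ⅘ + X/9 (y(X, C) = 3 + (11/(-5) + X/9) = 3 + (11*(-⅕) + X*(⅑)) = 3 + (-11/5 + X/9) = ⅘ + X/9)
-64*y(-12, x) = -64*(⅘ + (⅑)*(-12)) = -64*(⅘ - 4/3) = -64*(-8/15) = 512/15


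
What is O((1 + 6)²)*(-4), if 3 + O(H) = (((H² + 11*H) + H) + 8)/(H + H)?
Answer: -5406/49 ≈ -110.33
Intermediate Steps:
O(H) = -3 + (8 + H² + 12*H)/(2*H) (O(H) = -3 + (((H² + 11*H) + H) + 8)/(H + H) = -3 + ((H² + 12*H) + 8)/((2*H)) = -3 + (8 + H² + 12*H)*(1/(2*H)) = -3 + (8 + H² + 12*H)/(2*H))
O((1 + 6)²)*(-4) = (3 + (1 + 6)²/2 + 4/((1 + 6)²))*(-4) = (3 + (½)*7² + 4/(7²))*(-4) = (3 + (½)*49 + 4/49)*(-4) = (3 + 49/2 + 4*(1/49))*(-4) = (3 + 49/2 + 4/49)*(-4) = (2703/98)*(-4) = -5406/49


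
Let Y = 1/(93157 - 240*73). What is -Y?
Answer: -1/75637 ≈ -1.3221e-5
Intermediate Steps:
Y = 1/75637 (Y = 1/(93157 - 17520) = 1/75637 ≈ 1.3221e-5)
-Y = -1*1/75637 = -1/75637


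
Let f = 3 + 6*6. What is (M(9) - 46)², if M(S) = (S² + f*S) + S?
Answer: 156025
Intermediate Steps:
f = 39 (f = 3 + 36 = 39)
M(S) = S² + 40*S (M(S) = (S² + 39*S) + S = S² + 40*S)
(M(9) - 46)² = (9*(40 + 9) - 46)² = (9*49 - 46)² = (441 - 46)² = 395² = 156025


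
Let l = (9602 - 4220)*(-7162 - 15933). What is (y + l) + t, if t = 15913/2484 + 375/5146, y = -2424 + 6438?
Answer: -794399550873733/6391332 ≈ -1.2429e+8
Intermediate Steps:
y = 4014
l = -124297290 (l = 5382*(-23095) = -124297290)
t = 41409899/6391332 (t = 15913*(1/2484) + 375*(1/5146) = 15913/2484 + 375/5146 = 41409899/6391332 ≈ 6.4791)
(y + l) + t = (4014 - 124297290) + 41409899/6391332 = -124293276 + 41409899/6391332 = -794399550873733/6391332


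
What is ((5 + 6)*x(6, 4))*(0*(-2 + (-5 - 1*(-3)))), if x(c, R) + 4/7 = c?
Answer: 0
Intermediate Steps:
x(c, R) = -4/7 + c
((5 + 6)*x(6, 4))*(0*(-2 + (-5 - 1*(-3)))) = ((5 + 6)*(-4/7 + 6))*(0*(-2 + (-5 - 1*(-3)))) = (11*(38/7))*(0*(-2 + (-5 + 3))) = 418*(0*(-2 - 2))/7 = 418*(0*(-4))/7 = (418/7)*0 = 0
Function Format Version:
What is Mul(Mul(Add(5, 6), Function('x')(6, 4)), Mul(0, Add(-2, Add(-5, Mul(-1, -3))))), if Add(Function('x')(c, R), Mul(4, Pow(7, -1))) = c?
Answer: 0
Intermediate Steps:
Function('x')(c, R) = Add(Rational(-4, 7), c)
Mul(Mul(Add(5, 6), Function('x')(6, 4)), Mul(0, Add(-2, Add(-5, Mul(-1, -3))))) = Mul(Mul(Add(5, 6), Add(Rational(-4, 7), 6)), Mul(0, Add(-2, Add(-5, Mul(-1, -3))))) = Mul(Mul(11, Rational(38, 7)), Mul(0, Add(-2, Add(-5, 3)))) = Mul(Rational(418, 7), Mul(0, Add(-2, -2))) = Mul(Rational(418, 7), Mul(0, -4)) = Mul(Rational(418, 7), 0) = 0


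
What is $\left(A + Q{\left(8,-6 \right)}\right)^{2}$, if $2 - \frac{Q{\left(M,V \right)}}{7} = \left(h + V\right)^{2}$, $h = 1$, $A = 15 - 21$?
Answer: $27889$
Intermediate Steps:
$A = -6$ ($A = 15 - 21 = -6$)
$Q{\left(M,V \right)} = 14 - 7 \left(1 + V\right)^{2}$
$\left(A + Q{\left(8,-6 \right)}\right)^{2} = \left(-6 + \left(14 - 7 \left(1 - 6\right)^{2}\right)\right)^{2} = \left(-6 + \left(14 - 7 \left(-5\right)^{2}\right)\right)^{2} = \left(-6 + \left(14 - 175\right)\right)^{2} = \left(-6 - 161\right)^{2} = \left(-167\right)^{2} = 27889$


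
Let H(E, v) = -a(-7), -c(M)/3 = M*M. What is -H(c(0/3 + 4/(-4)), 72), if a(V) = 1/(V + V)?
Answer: -1/14 ≈ -0.071429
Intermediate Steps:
a(V) = 1/(2*V)
c(M) = -3*M**2 (c(M) = -3*M*M = -3*M**2)
H(E, v) = 1/14 (H(E, v) = -1/(2*(-7)) = -(-1)/(2*7) = -1*(-1/14) = 1/14)
-H(c(0/3 + 4/(-4)), 72) = -1*1/14 = -1/14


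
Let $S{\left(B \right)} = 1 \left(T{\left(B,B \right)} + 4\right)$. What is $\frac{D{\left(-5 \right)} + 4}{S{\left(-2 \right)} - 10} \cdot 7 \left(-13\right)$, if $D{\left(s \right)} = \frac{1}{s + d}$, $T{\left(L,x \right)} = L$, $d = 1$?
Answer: $\frac{1365}{32} \approx 42.656$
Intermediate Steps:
$D{\left(s \right)} = \frac{1}{1 + s}$ ($D{\left(s \right)} = \frac{1}{s + 1} = \frac{1}{1 + s}$)
$S{\left(B \right)} = 4 + B$ ($S{\left(B \right)} = 1 \left(B + 4\right) = 1 \left(4 + B\right) = 4 + B$)
$\frac{D{\left(-5 \right)} + 4}{S{\left(-2 \right)} - 10} \cdot 7 \left(-13\right) = \frac{\frac{1}{1 - 5} + 4}{\left(4 - 2\right) - 10} \cdot 7 \left(-13\right) = \frac{\frac{1}{-4} + 4}{2 - 10} \cdot 7 \left(-13\right) = \frac{- \frac{1}{4} + 4}{-8} \cdot 7 \left(-13\right) = \frac{15}{4} \left(- \frac{1}{8}\right) 7 \left(-13\right) = \left(- \frac{15}{32}\right) 7 \left(-13\right) = \left(- \frac{105}{32}\right) \left(-13\right) = \frac{1365}{32}$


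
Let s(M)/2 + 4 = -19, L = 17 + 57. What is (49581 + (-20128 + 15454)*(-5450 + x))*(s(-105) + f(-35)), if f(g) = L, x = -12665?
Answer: 2372134548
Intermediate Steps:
L = 74
f(g) = 74
s(M) = -46 (s(M) = -8 + 2*(-19) = -8 - 38 = -46)
(49581 + (-20128 + 15454)*(-5450 + x))*(s(-105) + f(-35)) = (49581 + (-20128 + 15454)*(-5450 - 12665))*(-46 + 74) = (49581 - 4674*(-18115))*28 = (49581 + 84669510)*28 = 84719091*28 = 2372134548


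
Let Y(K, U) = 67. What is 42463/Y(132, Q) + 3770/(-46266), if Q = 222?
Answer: 982170284/1549911 ≈ 633.69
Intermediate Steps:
42463/Y(132, Q) + 3770/(-46266) = 42463/67 + 3770/(-46266) = 42463*(1/67) + 3770*(-1/46266) = 42463/67 - 1885/23133 = 982170284/1549911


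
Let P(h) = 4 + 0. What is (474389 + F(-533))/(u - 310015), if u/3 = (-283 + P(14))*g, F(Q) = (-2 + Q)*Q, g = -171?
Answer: -94943/20861 ≈ -4.5512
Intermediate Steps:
P(h) = 4
F(Q) = Q*(-2 + Q)
u = 143127 (u = 3*((-283 + 4)*(-171)) = 3*(-279*(-171)) = 3*47709 = 143127)
(474389 + F(-533))/(u - 310015) = (474389 - 533*(-2 - 533))/(143127 - 310015) = (474389 - 533*(-535))/(-166888) = (474389 + 285155)*(-1/166888) = 759544*(-1/166888) = -94943/20861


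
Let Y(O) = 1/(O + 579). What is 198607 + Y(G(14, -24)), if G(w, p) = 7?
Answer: 116383703/586 ≈ 1.9861e+5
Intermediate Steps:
Y(O) = 1/(579 + O)
198607 + Y(G(14, -24)) = 198607 + 1/(579 + 7) = 198607 + 1/586 = 116383703/586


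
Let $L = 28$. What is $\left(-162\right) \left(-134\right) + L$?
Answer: $21736$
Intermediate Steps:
$\left(-162\right) \left(-134\right) + L = \left(-162\right) \left(-134\right) + 28 = 21708 + 28 = 21736$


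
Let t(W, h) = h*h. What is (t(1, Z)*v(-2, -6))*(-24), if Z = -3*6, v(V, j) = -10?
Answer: 77760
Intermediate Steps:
Z = -18
t(W, h) = h**2
(t(1, Z)*v(-2, -6))*(-24) = ((-18)**2*(-10))*(-24) = (324*(-10))*(-24) = -3240*(-24) = 77760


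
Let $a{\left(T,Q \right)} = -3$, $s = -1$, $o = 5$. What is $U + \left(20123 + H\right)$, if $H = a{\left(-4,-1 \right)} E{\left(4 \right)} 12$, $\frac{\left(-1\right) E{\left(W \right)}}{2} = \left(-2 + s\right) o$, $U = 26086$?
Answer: $45129$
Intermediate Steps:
$E{\left(W \right)} = 30$ ($E{\left(W \right)} = - 2 \left(-2 - 1\right) 5 = - 2 \left(\left(-3\right) 5\right) = \left(-2\right) \left(-15\right) = 30$)
$H = -1080$ ($H = \left(-3\right) 30 \cdot 12 = \left(-90\right) 12 = -1080$)
$U + \left(20123 + H\right) = 26086 + \left(20123 - 1080\right) = 26086 + 19043 = 45129$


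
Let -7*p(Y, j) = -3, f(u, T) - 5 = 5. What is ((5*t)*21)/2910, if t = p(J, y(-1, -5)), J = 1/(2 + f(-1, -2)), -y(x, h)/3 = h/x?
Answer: 3/194 ≈ 0.015464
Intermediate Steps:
f(u, T) = 10 (f(u, T) = 5 + 5 = 10)
y(x, h) = -3*h/x
J = 1/12 (J = 1/(2 + 10) = 1/12 ≈ 0.083333)
p(Y, j) = 3/7 (p(Y, j) = -⅐*(-3) = 3/7)
t = 3/7 ≈ 0.42857
((5*t)*21)/2910 = ((5*(3/7))*21)/2910 = ((15/7)*21)*(1/2910) = 45*(1/2910) = 3/194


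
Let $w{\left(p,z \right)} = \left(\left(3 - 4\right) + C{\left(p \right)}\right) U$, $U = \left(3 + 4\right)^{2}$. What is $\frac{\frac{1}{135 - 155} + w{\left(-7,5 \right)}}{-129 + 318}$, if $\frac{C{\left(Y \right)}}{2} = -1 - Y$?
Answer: $\frac{3593}{1260} \approx 2.8516$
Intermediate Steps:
$C{\left(Y \right)} = -2 - 2 Y$ ($C{\left(Y \right)} = 2 \left(-1 - Y\right) = -2 - 2 Y$)
$U = 49$ ($U = 7^{2} = 49$)
$w{\left(p,z \right)} = -147 - 98 p$ ($w{\left(p,z \right)} = \left(\left(3 - 4\right) - \left(2 + 2 p\right)\right) 49 = \left(-1 - \left(2 + 2 p\right)\right) 49 = \left(-3 - 2 p\right) 49 = -147 - 98 p$)
$\frac{\frac{1}{135 - 155} + w{\left(-7,5 \right)}}{-129 + 318} = \frac{\frac{1}{135 - 155} - -539}{-129 + 318} = \frac{\frac{1}{-20} + \left(-147 + 686\right)}{189} = \left(- \frac{1}{20} + 539\right) \frac{1}{189} = \frac{10779}{20} \cdot \frac{1}{189} = \frac{3593}{1260}$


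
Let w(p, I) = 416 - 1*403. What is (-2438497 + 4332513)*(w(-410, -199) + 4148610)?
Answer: 7857558339968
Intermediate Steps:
w(p, I) = 13 (w(p, I) = 416 - 403 = 13)
(-2438497 + 4332513)*(w(-410, -199) + 4148610) = (-2438497 + 4332513)*(13 + 4148610) = 1894016*4148623 = 7857558339968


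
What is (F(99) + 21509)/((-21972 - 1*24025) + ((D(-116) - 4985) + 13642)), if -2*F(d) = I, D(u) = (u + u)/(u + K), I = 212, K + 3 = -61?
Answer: -963135/1680242 ≈ -0.57321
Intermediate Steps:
K = -64 (K = -3 - 61 = -64)
D(u) = 2*u/(-64 + u) (D(u) = (u + u)/(u - 64) = (2*u)/(-64 + u) = 2*u/(-64 + u))
F(d) = -106 (F(d) = -½*212 = -106)
(F(99) + 21509)/((-21972 - 1*24025) + ((D(-116) - 4985) + 13642)) = (-106 + 21509)/((-21972 - 1*24025) + ((2*(-116)/(-64 - 116) - 4985) + 13642)) = 21403/((-21972 - 24025) + ((2*(-116)/(-180) - 4985) + 13642)) = 21403/(-45997 + ((2*(-116)*(-1/180) - 4985) + 13642)) = 21403/(-45997 + ((58/45 - 4985) + 13642)) = 21403/(-45997 + (-224267/45 + 13642)) = 21403/(-45997 + 389623/45) = 21403/(-1680242/45) = 21403*(-45/1680242) = -963135/1680242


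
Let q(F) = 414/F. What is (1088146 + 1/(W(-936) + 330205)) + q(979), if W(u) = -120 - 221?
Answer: 351402584673651/322936856 ≈ 1.0881e+6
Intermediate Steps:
W(u) = -341
(1088146 + 1/(W(-936) + 330205)) + q(979) = (1088146 + 1/(-341 + 330205)) + 414/979 = (1088146 + 1/329864) + 414*(1/979) = (1088146 + 1/329864) + 414/979 = 358940192145/329864 + 414/979 = 351402584673651/322936856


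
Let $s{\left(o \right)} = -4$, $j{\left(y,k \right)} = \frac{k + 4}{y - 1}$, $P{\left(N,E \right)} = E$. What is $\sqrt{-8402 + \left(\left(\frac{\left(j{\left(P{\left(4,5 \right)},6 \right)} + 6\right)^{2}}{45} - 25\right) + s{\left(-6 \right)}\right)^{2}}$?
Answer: $\frac{i \sqrt{247910039}}{180} \approx 87.473 i$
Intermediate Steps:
$j{\left(y,k \right)} = \frac{4 + k}{-1 + y}$
$\sqrt{-8402 + \left(\left(\frac{\left(j{\left(P{\left(4,5 \right)},6 \right)} + 6\right)^{2}}{45} - 25\right) + s{\left(-6 \right)}\right)^{2}} = \sqrt{-8402 + \left(\left(\frac{\left(\frac{4 + 6}{-1 + 5} + 6\right)^{2}}{45} - 25\right) - 4\right)^{2}} = \sqrt{-8402 + \left(\left(\left(\frac{1}{4} \cdot 10 + 6\right)^{2} \cdot \frac{1}{45} - 25\right) - 4\right)^{2}} = \sqrt{-8402 + \left(\left(\left(\frac{5}{2} + 6\right)^{2} \cdot \frac{1}{45} - 25\right) - 4\right)^{2}} = \sqrt{-8402 + \left(\left(\left(\frac{17}{2}\right)^{2} \cdot \frac{1}{45} - 25\right) - 4\right)^{2}} = \sqrt{-8402 + \left(\left(\frac{289}{4} \cdot \frac{1}{45} - 25\right) - 4\right)^{2}} = \sqrt{-8402 + \left(\left(\frac{289}{180} - 25\right) - 4\right)^{2}} = \sqrt{-8402 + \left(- \frac{4211}{180} - 4\right)^{2}} = \sqrt{-8402 + \left(- \frac{4931}{180}\right)^{2}} = \sqrt{-8402 + \frac{24314761}{32400}} = \sqrt{- \frac{247910039}{32400}} = \frac{i \sqrt{247910039}}{180}$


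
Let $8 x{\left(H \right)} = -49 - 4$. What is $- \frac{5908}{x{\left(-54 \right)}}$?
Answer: $\frac{47264}{53} \approx 891.77$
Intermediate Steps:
$x{\left(H \right)} = - \frac{53}{8}$ ($x{\left(H \right)} = \frac{-49 - 4}{8} = \frac{1}{8} \left(-53\right) = - \frac{53}{8}$)
$- \frac{5908}{x{\left(-54 \right)}} = - \frac{5908}{- \frac{53}{8}} = \left(-5908\right) \left(- \frac{8}{53}\right) = \frac{47264}{53}$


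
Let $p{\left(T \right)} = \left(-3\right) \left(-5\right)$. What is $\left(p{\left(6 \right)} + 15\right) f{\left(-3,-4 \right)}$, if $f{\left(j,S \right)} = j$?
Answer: $-90$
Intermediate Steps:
$p{\left(T \right)} = 15$
$\left(p{\left(6 \right)} + 15\right) f{\left(-3,-4 \right)} = \left(15 + 15\right) \left(-3\right) = 30 \left(-3\right) = -90$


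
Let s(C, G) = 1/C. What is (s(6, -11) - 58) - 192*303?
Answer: -349403/6 ≈ -58234.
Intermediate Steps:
(s(6, -11) - 58) - 192*303 = (1/6 - 58) - 192*303 = (1/6 - 58) - 58176 = -347/6 - 58176 = -349403/6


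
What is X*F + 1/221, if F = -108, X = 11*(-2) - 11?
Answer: 787645/221 ≈ 3564.0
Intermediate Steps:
X = -33 (X = -22 - 11 = -33)
X*F + 1/221 = -33*(-108) + 1/221 = 3564 + 1/221 = 787645/221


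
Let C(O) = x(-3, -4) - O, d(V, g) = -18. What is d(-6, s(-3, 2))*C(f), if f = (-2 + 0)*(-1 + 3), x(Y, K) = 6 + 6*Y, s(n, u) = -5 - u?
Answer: 144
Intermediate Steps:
f = -4 (f = -2*2 = -4)
C(O) = -12 - O (C(O) = (6 + 6*(-3)) - O = (6 - 18) - O = -12 - O)
d(-6, s(-3, 2))*C(f) = -18*(-12 - 1*(-4)) = -18*(-12 + 4) = -18*(-8) = 144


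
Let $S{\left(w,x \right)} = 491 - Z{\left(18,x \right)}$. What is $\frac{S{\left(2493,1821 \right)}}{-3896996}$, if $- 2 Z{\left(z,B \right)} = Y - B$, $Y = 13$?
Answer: $\frac{413}{3896996} \approx 0.00010598$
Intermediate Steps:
$Z{\left(z,B \right)} = - \frac{13}{2} + \frac{B}{2}$ ($Z{\left(z,B \right)} = - \frac{13 - B}{2} = - \frac{13}{2} + \frac{B}{2}$)
$S{\left(w,x \right)} = \frac{995}{2} - \frac{x}{2}$ ($S{\left(w,x \right)} = 491 - \left(- \frac{13}{2} + \frac{x}{2}\right) = \frac{995}{2} - \frac{x}{2}$)
$\frac{S{\left(2493,1821 \right)}}{-3896996} = \frac{\frac{995}{2} - \frac{1821}{2}}{-3896996} = \left(\frac{995}{2} - \frac{1821}{2}\right) \left(- \frac{1}{3896996}\right) = \left(-413\right) \left(- \frac{1}{3896996}\right) = \frac{413}{3896996}$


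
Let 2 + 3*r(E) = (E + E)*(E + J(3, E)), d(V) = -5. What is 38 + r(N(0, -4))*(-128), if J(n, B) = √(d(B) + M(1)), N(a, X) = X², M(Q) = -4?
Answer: -21722 - 4096*I ≈ -21722.0 - 4096.0*I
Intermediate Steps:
J(n, B) = 3*I (J(n, B) = √(-5 - 4) = √(-9) = 3*I)
r(E) = -⅔ + 2*E*(E + 3*I)/3 (r(E) = -⅔ + ((E + E)*(E + 3*I))/3 = -⅔ + ((2*E)*(E + 3*I))/3 = -⅔ + (2*E*(E + 3*I))/3 = -⅔ + 2*E*(E + 3*I)/3)
38 + r(N(0, -4))*(-128) = 38 + (-⅔ + 2*((-4)²)²/3 + 2*I*(-4)²)*(-128) = 38 + (-⅔ + (⅔)*16² + 2*I*16)*(-128) = 38 + (-⅔ + (⅔)*256 + 32*I)*(-128) = 38 + (-⅔ + 512/3 + 32*I)*(-128) = 38 + (170 + 32*I)*(-128) = 38 + (-21760 - 4096*I) = -21722 - 4096*I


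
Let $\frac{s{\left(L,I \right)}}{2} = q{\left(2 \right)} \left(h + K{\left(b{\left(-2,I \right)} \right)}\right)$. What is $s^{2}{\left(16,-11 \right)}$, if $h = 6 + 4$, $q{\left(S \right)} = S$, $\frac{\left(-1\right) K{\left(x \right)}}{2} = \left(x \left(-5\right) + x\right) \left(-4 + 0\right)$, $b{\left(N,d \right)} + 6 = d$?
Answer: $4910656$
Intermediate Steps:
$b{\left(N,d \right)} = -6 + d$
$K{\left(x \right)} = - 32 x$ ($K{\left(x \right)} = - 2 \left(x \left(-5\right) + x\right) \left(-4 + 0\right) = - 2 \left(- 5 x + x\right) \left(-4\right) = - 2 - 4 x \left(-4\right) = - 2 \cdot 16 x = - 32 x$)
$h = 10$
$s{\left(L,I \right)} = 808 - 128 I$ ($s{\left(L,I \right)} = 2 \cdot 2 \left(10 - 32 \left(-6 + I\right)\right) = 2 \cdot 2 \left(10 - \left(-192 + 32 I\right)\right) = 2 \cdot 2 \left(202 - 32 I\right) = 2 \left(404 - 64 I\right) = 808 - 128 I$)
$s^{2}{\left(16,-11 \right)} = \left(808 - -1408\right)^{2} = \left(808 + 1408\right)^{2} = 2216^{2} = 4910656$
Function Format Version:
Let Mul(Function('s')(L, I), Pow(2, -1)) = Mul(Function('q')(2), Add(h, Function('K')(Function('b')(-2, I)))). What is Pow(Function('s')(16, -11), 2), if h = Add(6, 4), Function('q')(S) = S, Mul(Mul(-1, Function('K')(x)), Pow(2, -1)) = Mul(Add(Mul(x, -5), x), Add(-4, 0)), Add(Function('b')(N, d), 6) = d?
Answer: 4910656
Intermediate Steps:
Function('b')(N, d) = Add(-6, d)
Function('K')(x) = Mul(-32, x) (Function('K')(x) = Mul(-2, Mul(Add(Mul(x, -5), x), Add(-4, 0))) = Mul(-2, Mul(Add(Mul(-5, x), x), -4)) = Mul(-2, Mul(Mul(-4, x), -4)) = Mul(-2, Mul(16, x)) = Mul(-32, x))
h = 10
Function('s')(L, I) = Add(808, Mul(-128, I)) (Function('s')(L, I) = Mul(2, Mul(2, Add(10, Mul(-32, Add(-6, I))))) = Mul(2, Mul(2, Add(10, Add(192, Mul(-32, I))))) = Mul(2, Mul(2, Add(202, Mul(-32, I)))) = Mul(2, Add(404, Mul(-64, I))) = Add(808, Mul(-128, I)))
Pow(Function('s')(16, -11), 2) = Pow(Add(808, Mul(-128, -11)), 2) = Pow(Add(808, 1408), 2) = Pow(2216, 2) = 4910656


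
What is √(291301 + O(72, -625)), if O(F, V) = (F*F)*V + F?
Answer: I*√2948627 ≈ 1717.2*I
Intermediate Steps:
O(F, V) = F + V*F² (O(F, V) = F²*V + F = V*F² + F = F + V*F²)
√(291301 + O(72, -625)) = √(291301 + 72*(1 + 72*(-625))) = √(291301 + 72*(1 - 45000)) = √(291301 + 72*(-44999)) = √(291301 - 3239928) = √(-2948627) = I*√2948627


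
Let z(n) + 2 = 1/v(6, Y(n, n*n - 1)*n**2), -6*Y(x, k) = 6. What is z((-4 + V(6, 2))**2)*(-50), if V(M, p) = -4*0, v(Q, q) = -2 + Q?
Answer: 175/2 ≈ 87.500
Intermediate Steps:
Y(x, k) = -1 (Y(x, k) = -1/6*6 = -1)
V(M, p) = 0
z(n) = -7/4 (z(n) = -2 + 1/(-2 + 6) = -2 + 1/4 = -7/4)
z((-4 + V(6, 2))**2)*(-50) = -7/4*(-50) = 175/2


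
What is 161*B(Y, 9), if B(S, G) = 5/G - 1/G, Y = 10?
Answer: 644/9 ≈ 71.556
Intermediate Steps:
B(S, G) = 4/G
161*B(Y, 9) = 161*(4/9) = 644/9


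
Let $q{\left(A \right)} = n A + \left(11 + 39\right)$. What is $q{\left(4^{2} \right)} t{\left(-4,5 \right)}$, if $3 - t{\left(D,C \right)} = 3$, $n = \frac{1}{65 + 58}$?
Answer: $0$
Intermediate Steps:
$n = \frac{1}{123} \approx 0.0081301$
$t{\left(D,C \right)} = 0$ ($t{\left(D,C \right)} = 3 - 3 = 0$)
$q{\left(A \right)} = 50 + \frac{A}{123}$ ($q{\left(A \right)} = \frac{A}{123} + \left(11 + 39\right) = \frac{A}{123} + 50 = 50 + \frac{A}{123}$)
$q{\left(4^{2} \right)} t{\left(-4,5 \right)} = \left(50 + \frac{4^{2}}{123}\right) 0 = \left(50 + \frac{1}{123} \cdot 16\right) 0 = \left(50 + \frac{16}{123}\right) 0 = \frac{6166}{123} \cdot 0 = 0$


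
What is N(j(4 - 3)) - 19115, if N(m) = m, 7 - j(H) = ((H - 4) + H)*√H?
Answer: -19106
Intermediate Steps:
j(H) = 7 - √H*(-4 + 2*H) (j(H) = 7 - ((H - 4) + H)*√H = 7 - ((-4 + H) + H)*√H = 7 - (-4 + 2*H)*√H = 7 - √H*(-4 + 2*H))
N(j(4 - 3)) - 19115 = (7 - 2*(4 - 3)^(3/2) + 4*√(4 - 3)) - 19115 = (7 - 2*1^(3/2) + 4*√1) - 19115 = (7 - 2*1 + 4*1) - 19115 = (7 - 2 + 4) - 19115 = 9 - 19115 = -19106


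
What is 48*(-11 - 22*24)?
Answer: -25872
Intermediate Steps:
48*(-11 - 22*24) = 48*(-11 - 528) = 48*(-539) = -25872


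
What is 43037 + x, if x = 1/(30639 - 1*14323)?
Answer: 702191693/16316 ≈ 43037.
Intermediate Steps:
x = 1/16316 (x = 1/(30639 - 14323) = 1/16316 ≈ 6.1290e-5)
43037 + x = 43037 + 1/16316 = 702191693/16316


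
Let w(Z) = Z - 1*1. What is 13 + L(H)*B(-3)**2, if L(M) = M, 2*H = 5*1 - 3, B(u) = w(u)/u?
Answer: 133/9 ≈ 14.778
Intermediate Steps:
w(Z) = -1 + Z (w(Z) = Z - 1 = -1 + Z)
B(u) = (-1 + u)/u
H = 1 (H = (5*1 - 3)/2 = (5 - 3)/2 = (1/2)*2 = 1)
13 + L(H)*B(-3)**2 = 13 + 1*((-1 - 3)/(-3))**2 = 13 + 1*(-1/3*(-4))**2 = 13 + 1*(4/3)**2 = 13 + 1*(16/9) = 13 + 16/9 = 133/9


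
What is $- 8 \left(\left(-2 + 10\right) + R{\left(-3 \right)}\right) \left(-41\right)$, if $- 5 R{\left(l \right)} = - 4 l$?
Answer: $\frac{9184}{5} \approx 1836.8$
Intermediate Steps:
$R{\left(l \right)} = \frac{4 l}{5}$ ($R{\left(l \right)} = - \frac{\left(-4\right) l}{5} = \frac{4 l}{5}$)
$- 8 \left(\left(-2 + 10\right) + R{\left(-3 \right)}\right) \left(-41\right) = - 8 \left(\left(-2 + 10\right) + \frac{4}{5} \left(-3\right)\right) \left(-41\right) = - 8 \left(8 - \frac{12}{5}\right) \left(-41\right) = \left(-8\right) \frac{28}{5} \left(-41\right) = \left(- \frac{224}{5}\right) \left(-41\right) = \frac{9184}{5}$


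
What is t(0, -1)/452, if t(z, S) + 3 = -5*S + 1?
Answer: 3/452 ≈ 0.0066372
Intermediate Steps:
t(z, S) = -2 - 5*S (t(z, S) = -3 + (-5*S + 1) = -3 + (1 - 5*S) = -2 - 5*S)
t(0, -1)/452 = (-2 - 5*(-1))/452 = (-2 + 5)/452 = (1/452)*3 = 3/452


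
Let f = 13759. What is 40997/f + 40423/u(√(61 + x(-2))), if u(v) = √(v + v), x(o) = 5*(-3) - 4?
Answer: 40997/13759 + 40423*2^(¼)*21^(¾)/42 ≈ 11231.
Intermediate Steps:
x(o) = -19 (x(o) = -15 - 4 = -19)
u(v) = √2*√v (u(v) = √(2*v) = √2*√v)
40997/f + 40423/u(√(61 + x(-2))) = 40997/13759 + 40423/((√2*√(√(61 - 19)))) = 40997*(1/13759) + 40423/((√2*√(√42))) = 40997/13759 + 40423/((√2*42^(¼))) = 40997/13759 + 40423/((2^(¾)*21^(¼))) = 40997/13759 + 40423*(2^(¼)*21^(¾)/42) = 40997/13759 + 40423*2^(¼)*21^(¾)/42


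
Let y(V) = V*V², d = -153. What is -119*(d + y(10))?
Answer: -100793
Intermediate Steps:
y(V) = V³
-119*(d + y(10)) = -119*(-153 + 10³) = -119*(-153 + 1000) = -119*847 = -100793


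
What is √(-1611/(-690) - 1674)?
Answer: I*√88431090/230 ≈ 40.886*I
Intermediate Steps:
√(-1611/(-690) - 1674) = √(-1611*(-1/690) - 1674) = √(537/230 - 1674) = √(-384483/230) = I*√88431090/230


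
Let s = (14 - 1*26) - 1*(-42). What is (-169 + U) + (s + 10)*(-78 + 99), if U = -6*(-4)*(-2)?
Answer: 623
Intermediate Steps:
s = 30 (s = (14 - 26) + 42 = -12 + 42 = 30)
U = -48 (U = 24*(-2) = -48)
(-169 + U) + (s + 10)*(-78 + 99) = (-169 - 48) + (30 + 10)*(-78 + 99) = -217 + 40*21 = -217 + 840 = 623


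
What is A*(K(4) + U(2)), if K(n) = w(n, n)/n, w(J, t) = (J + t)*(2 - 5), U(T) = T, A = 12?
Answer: -48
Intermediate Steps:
w(J, t) = -3*J - 3*t (w(J, t) = (J + t)*(-3) = -3*J - 3*t)
K(n) = -6 (K(n) = (-3*n - 3*n)/n = (-6*n)/n = -6)
A*(K(4) + U(2)) = 12*(-6 + 2) = 12*(-4) = -48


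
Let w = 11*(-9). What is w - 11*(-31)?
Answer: 242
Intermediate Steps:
w = -99
w - 11*(-31) = -99 - 11*(-31) = -99 + 341 = 242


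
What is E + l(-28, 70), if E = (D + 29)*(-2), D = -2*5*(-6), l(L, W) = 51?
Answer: -127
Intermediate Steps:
D = 60 (D = -10*(-6) = 60)
E = -178 (E = (60 + 29)*(-2) = 89*(-2) = -178)
E + l(-28, 70) = -178 + 51 = -127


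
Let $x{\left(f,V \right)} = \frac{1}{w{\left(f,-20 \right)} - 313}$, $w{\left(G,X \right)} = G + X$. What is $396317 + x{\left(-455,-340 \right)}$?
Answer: $\frac{312297795}{788} \approx 3.9632 \cdot 10^{5}$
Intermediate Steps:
$x{\left(f,V \right)} = \frac{1}{-333 + f}$ ($x{\left(f,V \right)} = \frac{1}{\left(f - 20\right) - 313} = \frac{1}{\left(-20 + f\right) - 313} = \frac{1}{-333 + f}$)
$396317 + x{\left(-455,-340 \right)} = 396317 + \frac{1}{-333 - 455} = 396317 + \frac{1}{-788} = 396317 - \frac{1}{788} = \frac{312297795}{788}$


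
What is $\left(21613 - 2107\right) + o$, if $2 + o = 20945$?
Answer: $40449$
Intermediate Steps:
$o = 20943$ ($o = -2 + 20945 = 20943$)
$\left(21613 - 2107\right) + o = \left(21613 - 2107\right) + 20943 = 19506 + 20943 = 40449$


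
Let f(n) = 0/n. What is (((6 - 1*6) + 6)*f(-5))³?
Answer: 0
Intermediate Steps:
f(n) = 0
(((6 - 1*6) + 6)*f(-5))³ = (((6 - 1*6) + 6)*0)³ = (((6 - 6) + 6)*0)³ = ((0 + 6)*0)³ = (6*0)³ = 0³ = 0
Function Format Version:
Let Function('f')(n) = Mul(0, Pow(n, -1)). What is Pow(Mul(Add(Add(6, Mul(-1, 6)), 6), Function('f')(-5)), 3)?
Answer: 0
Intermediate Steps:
Function('f')(n) = 0
Pow(Mul(Add(Add(6, Mul(-1, 6)), 6), Function('f')(-5)), 3) = Pow(Mul(Add(Add(6, Mul(-1, 6)), 6), 0), 3) = Pow(Mul(Add(Add(6, -6), 6), 0), 3) = Pow(Mul(Add(0, 6), 0), 3) = Pow(Mul(6, 0), 3) = Pow(0, 3) = 0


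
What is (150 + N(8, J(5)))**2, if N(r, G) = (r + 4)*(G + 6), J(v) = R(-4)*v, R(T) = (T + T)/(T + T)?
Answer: 79524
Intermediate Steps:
R(T) = 1 (R(T) = (2*T)/((2*T)) = (2*T)*(1/(2*T)) = 1)
J(v) = v (J(v) = 1*v = v)
N(r, G) = (4 + r)*(6 + G)
(150 + N(8, J(5)))**2 = (150 + (24 + 4*5 + 6*8 + 5*8))**2 = (150 + (24 + 20 + 48 + 40))**2 = (150 + 132)**2 = 282**2 = 79524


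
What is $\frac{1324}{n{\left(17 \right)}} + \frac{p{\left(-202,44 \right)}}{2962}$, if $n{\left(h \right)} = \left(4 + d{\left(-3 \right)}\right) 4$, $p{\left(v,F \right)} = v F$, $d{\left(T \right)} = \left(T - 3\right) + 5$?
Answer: $\frac{476879}{4443} \approx 107.33$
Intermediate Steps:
$d{\left(T \right)} = 2 + T$ ($d{\left(T \right)} = \left(-3 + T\right) + 5 = 2 + T$)
$p{\left(v,F \right)} = F v$
$n{\left(h \right)} = 12$ ($n{\left(h \right)} = \left(4 + \left(2 - 3\right)\right) 4 = \left(4 - 1\right) 4 = 3 \cdot 4 = 12$)
$\frac{1324}{n{\left(17 \right)}} + \frac{p{\left(-202,44 \right)}}{2962} = \frac{1324}{12} + \frac{44 \left(-202\right)}{2962} = 1324 \cdot \frac{1}{12} - \frac{4444}{1481} = \frac{331}{3} - \frac{4444}{1481} = \frac{476879}{4443}$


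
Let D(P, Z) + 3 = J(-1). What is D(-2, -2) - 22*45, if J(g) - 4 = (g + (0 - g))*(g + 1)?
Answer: -989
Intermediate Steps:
J(g) = 4 (J(g) = 4 + (g + (0 - g))*(g + 1) = 4 + (g - g)*(1 + g) = 4 + 0*(1 + g) = 4 + 0 = 4)
D(P, Z) = 1 (D(P, Z) = -3 + 4 = 1)
D(-2, -2) - 22*45 = 1 - 22*45 = 1 - 990 = -989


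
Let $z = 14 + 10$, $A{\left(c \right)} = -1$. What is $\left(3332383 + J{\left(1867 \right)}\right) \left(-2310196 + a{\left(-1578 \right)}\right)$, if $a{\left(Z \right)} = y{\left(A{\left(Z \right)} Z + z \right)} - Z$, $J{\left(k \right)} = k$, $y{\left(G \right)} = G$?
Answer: $-7692168098000$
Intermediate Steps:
$z = 24$
$a{\left(Z \right)} = 24 - 2 Z$ ($a{\left(Z \right)} = \left(- Z + 24\right) - Z = \left(24 - Z\right) - Z = 24 - 2 Z$)
$\left(3332383 + J{\left(1867 \right)}\right) \left(-2310196 + a{\left(-1578 \right)}\right) = \left(3332383 + 1867\right) \left(-2310196 + \left(24 - -3156\right)\right) = 3334250 \left(-2310196 + \left(24 + 3156\right)\right) = 3334250 \left(-2310196 + 3180\right) = 3334250 \left(-2307016\right) = -7692168098000$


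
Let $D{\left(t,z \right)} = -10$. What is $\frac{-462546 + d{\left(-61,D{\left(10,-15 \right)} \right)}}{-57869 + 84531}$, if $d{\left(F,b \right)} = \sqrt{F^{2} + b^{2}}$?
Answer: $- \frac{231273}{13331} + \frac{\sqrt{3821}}{26662} \approx -17.346$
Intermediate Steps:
$\frac{-462546 + d{\left(-61,D{\left(10,-15 \right)} \right)}}{-57869 + 84531} = \frac{-462546 + \sqrt{\left(-61\right)^{2} + \left(-10\right)^{2}}}{-57869 + 84531} = \frac{-462546 + \sqrt{3721 + 100}}{26662} = \left(-462546 + \sqrt{3821}\right) \frac{1}{26662} = - \frac{231273}{13331} + \frac{\sqrt{3821}}{26662}$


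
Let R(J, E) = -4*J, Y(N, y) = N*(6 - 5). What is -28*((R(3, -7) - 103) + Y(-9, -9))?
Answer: 3472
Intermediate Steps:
Y(N, y) = N (Y(N, y) = N*1 = N)
-28*((R(3, -7) - 103) + Y(-9, -9)) = -28*((-4*3 - 103) - 9) = -28*((-12 - 103) - 9) = -28*(-115 - 9) = -28*(-124) = 3472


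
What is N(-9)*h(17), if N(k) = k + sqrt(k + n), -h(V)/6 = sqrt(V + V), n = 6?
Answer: 6*sqrt(34)*(9 - I*sqrt(3)) ≈ 314.87 - 60.597*I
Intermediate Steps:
h(V) = -6*sqrt(2)*sqrt(V) (h(V) = -6*sqrt(V + V) = -6*sqrt(2)*sqrt(V))
N(k) = k + sqrt(6 + k) (N(k) = k + sqrt(k + 6) = k + sqrt(6 + k))
N(-9)*h(17) = (-9 + sqrt(6 - 9))*(-6*sqrt(2)*sqrt(17)) = (-9 + sqrt(-3))*(-6*sqrt(34)) = (-9 + I*sqrt(3))*(-6*sqrt(34)) = -6*sqrt(34)*(-9 + I*sqrt(3))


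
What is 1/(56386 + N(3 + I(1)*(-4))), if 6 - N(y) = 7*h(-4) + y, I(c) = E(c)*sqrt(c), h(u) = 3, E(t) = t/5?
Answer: 5/281844 ≈ 1.7740e-5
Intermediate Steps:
E(t) = t/5 (E(t) = t*(1/5) = t/5)
I(c) = c**(3/2)/5 (I(c) = (c/5)*sqrt(c) = c**(3/2)/5)
N(y) = -15 - y (N(y) = 6 - (7*3 + y) = 6 - (21 + y) = 6 + (-21 - y) = -15 - y)
1/(56386 + N(3 + I(1)*(-4))) = 1/(56386 + (-15 - (3 + (1**(3/2)/5)*(-4)))) = 1/(56386 + (-15 - (3 + ((1/5)*1)*(-4)))) = 1/(56386 + (-15 - (3 + (1/5)*(-4)))) = 1/(56386 + (-15 - (3 - 4/5))) = 1/(56386 + (-15 - 1*11/5)) = 1/(56386 + (-15 - 11/5)) = 1/(56386 - 86/5) = 1/(281844/5) = 5/281844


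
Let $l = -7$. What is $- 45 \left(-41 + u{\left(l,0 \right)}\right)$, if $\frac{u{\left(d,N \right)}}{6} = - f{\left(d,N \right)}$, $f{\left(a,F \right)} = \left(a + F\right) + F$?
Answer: $-45$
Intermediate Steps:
$f{\left(a,F \right)} = a + 2 F$ ($f{\left(a,F \right)} = \left(F + a\right) + F = a + 2 F$)
$u{\left(d,N \right)} = - 12 N - 6 d$ ($u{\left(d,N \right)} = 6 \left(- (d + 2 N)\right) = 6 \left(- d - 2 N\right) = - 12 N - 6 d$)
$- 45 \left(-41 + u{\left(l,0 \right)}\right) = - 45 \left(-41 - -42\right) = - 45 \left(-41 + \left(0 + 42\right)\right) = - 45 \left(-41 + 42\right) = \left(-45\right) 1 = -45$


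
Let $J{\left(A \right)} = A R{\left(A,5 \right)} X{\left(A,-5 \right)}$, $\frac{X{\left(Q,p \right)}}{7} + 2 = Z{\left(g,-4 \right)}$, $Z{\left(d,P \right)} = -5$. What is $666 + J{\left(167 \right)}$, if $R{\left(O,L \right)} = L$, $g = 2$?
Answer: $-40249$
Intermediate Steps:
$X{\left(Q,p \right)} = -49$ ($X{\left(Q,p \right)} = -14 + 7 \left(-5\right) = -14 - 35 = -49$)
$J{\left(A \right)} = - 245 A$ ($J{\left(A \right)} = A 5 \left(-49\right) = 5 A \left(-49\right) = - 245 A$)
$666 + J{\left(167 \right)} = 666 - 40915 = -40249$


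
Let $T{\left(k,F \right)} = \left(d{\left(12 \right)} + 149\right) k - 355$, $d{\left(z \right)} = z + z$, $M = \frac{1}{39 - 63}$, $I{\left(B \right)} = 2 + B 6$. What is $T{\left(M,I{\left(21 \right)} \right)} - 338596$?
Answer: $- \frac{8134997}{24} \approx -3.3896 \cdot 10^{5}$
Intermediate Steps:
$I{\left(B \right)} = 2 + 6 B$
$M = - \frac{1}{24}$ ($M = \frac{1}{-24} = - \frac{1}{24} \approx -0.041667$)
$d{\left(z \right)} = 2 z$
$T{\left(k,F \right)} = -355 + 173 k$ ($T{\left(k,F \right)} = \left(2 \cdot 12 + 149\right) k - 355 = \left(24 + 149\right) k - 355 = 173 k - 355 = -355 + 173 k$)
$T{\left(M,I{\left(21 \right)} \right)} - 338596 = \left(-355 + 173 \left(- \frac{1}{24}\right)\right) - 338596 = \left(-355 - \frac{173}{24}\right) - 338596 = - \frac{8693}{24} - 338596 = - \frac{8134997}{24}$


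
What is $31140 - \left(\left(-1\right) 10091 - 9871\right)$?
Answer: $51102$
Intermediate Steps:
$31140 - \left(\left(-1\right) 10091 - 9871\right) = 31140 - \left(-10091 - 9871\right) = 31140 - -19962 = 31140 + 19962 = 51102$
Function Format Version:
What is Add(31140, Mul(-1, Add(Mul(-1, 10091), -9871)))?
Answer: 51102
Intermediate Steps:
Add(31140, Mul(-1, Add(Mul(-1, 10091), -9871))) = Add(31140, Mul(-1, Add(-10091, -9871))) = Add(31140, Mul(-1, -19962)) = Add(31140, 19962) = 51102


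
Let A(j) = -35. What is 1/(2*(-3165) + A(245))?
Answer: -1/6365 ≈ -0.00015711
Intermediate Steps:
1/(2*(-3165) + A(245)) = 1/(2*(-3165) - 35) = 1/(-6330 - 35) = 1/(-6365) = -1/6365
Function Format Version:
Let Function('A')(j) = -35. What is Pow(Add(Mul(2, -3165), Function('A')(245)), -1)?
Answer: Rational(-1, 6365) ≈ -0.00015711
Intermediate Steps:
Pow(Add(Mul(2, -3165), Function('A')(245)), -1) = Pow(Add(Mul(2, -3165), -35), -1) = Pow(Add(-6330, -35), -1) = Pow(-6365, -1) = Rational(-1, 6365)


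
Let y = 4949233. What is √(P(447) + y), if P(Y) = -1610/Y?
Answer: √988900576827/447 ≈ 2224.7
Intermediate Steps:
√(P(447) + y) = √(-1610/447 + 4949233) = √(2212305541/447) = √988900576827/447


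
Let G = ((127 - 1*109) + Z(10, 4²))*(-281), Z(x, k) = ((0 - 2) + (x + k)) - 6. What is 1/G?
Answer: -1/10116 ≈ -9.8853e-5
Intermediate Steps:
Z(x, k) = -8 + k + x (Z(x, k) = (-2 + (k + x)) - 6 = (-2 + k + x) - 6 = -8 + k + x)
G = -10116 (G = ((127 - 1*109) + (-8 + 4² + 10))*(-281) = ((127 - 109) + (-8 + 16 + 10))*(-281) = (18 + 18)*(-281) = 36*(-281) = -10116)
1/G = 1/(-10116) = -1/10116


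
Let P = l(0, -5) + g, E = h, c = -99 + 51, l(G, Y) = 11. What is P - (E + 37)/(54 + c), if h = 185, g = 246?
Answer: 220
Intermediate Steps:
c = -48
E = 185
P = 257 (P = 11 + 246 = 257)
P - (E + 37)/(54 + c) = 257 - (185 + 37)/(54 - 48) = 257 - 222/6 = 257 - 1*37 = 257 - 37 = 220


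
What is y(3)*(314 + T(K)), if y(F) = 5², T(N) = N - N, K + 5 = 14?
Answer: 7850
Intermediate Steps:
K = 9 (K = -5 + 14 = 9)
T(N) = 0
y(F) = 25
y(3)*(314 + T(K)) = 25*(314 + 0) = 25*314 = 7850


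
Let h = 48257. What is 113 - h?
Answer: -48144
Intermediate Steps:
113 - h = 113 - 1*48257 = 113 - 48257 = -48144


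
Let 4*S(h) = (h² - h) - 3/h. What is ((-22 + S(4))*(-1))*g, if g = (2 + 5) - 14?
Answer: -2149/16 ≈ -134.31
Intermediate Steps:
S(h) = -3/(4*h) - h/4 + h²/4 (S(h) = ((h² - h) - 3/h)/4 = (h² - h - 3/h)/4 = -3/(4*h) - h/4 + h²/4)
g = -7 (g = 7 - 14 = -7)
((-22 + S(4))*(-1))*g = ((-22 + (¼)*(-3 + 4²*(-1 + 4))/4)*(-1))*(-7) = ((-22 + (¼)*(¼)*(-3 + 16*3))*(-1))*(-7) = ((-22 + (¼)*(¼)*(-3 + 48))*(-1))*(-7) = ((-22 + (¼)*(¼)*45)*(-1))*(-7) = ((-22 + 45/16)*(-1))*(-7) = -307/16*(-1)*(-7) = (307/16)*(-7) = -2149/16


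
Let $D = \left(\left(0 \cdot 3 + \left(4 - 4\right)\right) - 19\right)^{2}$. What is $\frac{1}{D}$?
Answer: $\frac{1}{361} \approx 0.0027701$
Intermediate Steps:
$D = 361$ ($D = \left(\left(0 + \left(4 - 4\right)\right) - 19\right)^{2} = \left(\left(0 + 0\right) - 19\right)^{2} = \left(0 - 19\right)^{2} = \left(-19\right)^{2} = 361$)
$\frac{1}{D} = \frac{1}{361}$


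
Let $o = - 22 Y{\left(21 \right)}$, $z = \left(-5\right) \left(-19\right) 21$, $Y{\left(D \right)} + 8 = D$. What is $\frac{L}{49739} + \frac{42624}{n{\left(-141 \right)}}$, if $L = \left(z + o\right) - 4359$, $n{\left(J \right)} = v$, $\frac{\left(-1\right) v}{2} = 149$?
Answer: $- \frac{1060432418}{7411111} \approx -143.09$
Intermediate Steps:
$v = -298$ ($v = \left(-2\right) 149 = -298$)
$Y{\left(D \right)} = -8 + D$
$n{\left(J \right)} = -298$
$z = 1995$ ($z = 95 \cdot 21 = 1995$)
$o = -286$ ($o = - 22 \left(-8 + 21\right) = \left(-22\right) 13 = -286$)
$L = -2650$ ($L = \left(1995 - 286\right) - 4359 = 1709 - 4359 = -2650$)
$\frac{L}{49739} + \frac{42624}{n{\left(-141 \right)}} = - \frac{2650}{49739} + \frac{42624}{-298} = \left(-2650\right) \frac{1}{49739} + 42624 \left(- \frac{1}{298}\right) = - \frac{2650}{49739} - \frac{21312}{149} = - \frac{1060432418}{7411111}$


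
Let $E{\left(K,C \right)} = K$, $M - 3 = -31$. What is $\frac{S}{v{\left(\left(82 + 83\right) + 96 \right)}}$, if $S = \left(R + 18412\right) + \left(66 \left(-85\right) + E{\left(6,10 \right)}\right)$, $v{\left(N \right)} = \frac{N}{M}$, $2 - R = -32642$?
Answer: $- \frac{1272656}{261} \approx -4876.1$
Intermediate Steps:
$M = -28$ ($M = 3 - 31 = -28$)
$R = 32644$ ($R = 2 - -32642 = 2 + 32642 = 32644$)
$v{\left(N \right)} = - \frac{N}{28}$ ($v{\left(N \right)} = \frac{N}{-28} = N \left(- \frac{1}{28}\right) = - \frac{N}{28}$)
$S = 45452$ ($S = \left(32644 + 18412\right) + \left(66 \left(-85\right) + 6\right) = 51056 + \left(-5610 + 6\right) = 51056 - 5604 = 45452$)
$\frac{S}{v{\left(\left(82 + 83\right) + 96 \right)}} = \frac{45452}{\left(- \frac{1}{28}\right) \left(\left(82 + 83\right) + 96\right)} = \frac{45452}{\left(- \frac{1}{28}\right) \left(165 + 96\right)} = \frac{45452}{\left(- \frac{1}{28}\right) 261} = \frac{45452}{- \frac{261}{28}} = 45452 \left(- \frac{28}{261}\right) = - \frac{1272656}{261}$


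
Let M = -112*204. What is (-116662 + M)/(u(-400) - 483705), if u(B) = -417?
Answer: 69755/242061 ≈ 0.28817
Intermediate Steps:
M = -22848
(-116662 + M)/(u(-400) - 483705) = (-116662 - 22848)/(-417 - 483705) = -139510/(-484122) = -139510*(-1/484122) = 69755/242061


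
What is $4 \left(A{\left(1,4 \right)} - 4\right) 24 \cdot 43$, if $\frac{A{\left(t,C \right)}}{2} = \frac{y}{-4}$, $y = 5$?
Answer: $-26832$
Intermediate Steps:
$A{\left(t,C \right)} = - \frac{5}{2}$ ($A{\left(t,C \right)} = 2 \frac{5}{-4} = 2 \cdot 5 \left(- \frac{1}{4}\right) = 2 \left(- \frac{5}{4}\right) = - \frac{5}{2}$)
$4 \left(A{\left(1,4 \right)} - 4\right) 24 \cdot 43 = 4 \left(- \frac{5}{2} - 4\right) 24 \cdot 43 = 4 \left(- \frac{13}{2}\right) 24 \cdot 43 = \left(-26\right) 24 \cdot 43 = \left(-624\right) 43 = -26832$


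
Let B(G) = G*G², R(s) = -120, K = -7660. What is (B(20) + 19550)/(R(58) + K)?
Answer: -2755/778 ≈ -3.5411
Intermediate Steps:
B(G) = G³
(B(20) + 19550)/(R(58) + K) = (20³ + 19550)/(-120 - 7660) = (8000 + 19550)/(-7780) = 27550*(-1/7780) = -2755/778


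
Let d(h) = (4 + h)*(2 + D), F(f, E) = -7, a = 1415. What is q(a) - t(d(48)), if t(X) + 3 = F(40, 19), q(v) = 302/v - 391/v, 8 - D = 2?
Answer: 14061/1415 ≈ 9.9371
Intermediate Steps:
D = 6 (D = 8 - 1*2 = 8 - 2 = 6)
q(v) = -89/v
d(h) = 32 + 8*h (d(h) = (4 + h)*(2 + 6) = (4 + h)*8 = 32 + 8*h)
t(X) = -10 (t(X) = -3 - 7 = -10)
q(a) - t(d(48)) = -89/1415 - 1*(-10) = -89*1/1415 + 10 = -89/1415 + 10 = 14061/1415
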